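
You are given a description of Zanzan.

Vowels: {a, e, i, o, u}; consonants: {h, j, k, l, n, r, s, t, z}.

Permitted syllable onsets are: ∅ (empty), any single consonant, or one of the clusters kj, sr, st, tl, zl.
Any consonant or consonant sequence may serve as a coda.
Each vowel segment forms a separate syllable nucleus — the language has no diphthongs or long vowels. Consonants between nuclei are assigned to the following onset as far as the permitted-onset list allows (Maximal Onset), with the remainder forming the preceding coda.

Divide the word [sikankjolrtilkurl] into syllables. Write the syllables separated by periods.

Nuclei (vowels): i, a, o, i, u → 5 syllables.
σ1/σ2 boundary: just /k/ — single C goes to the following onset.
σ2/σ3 boundary: /nkj/; trying suffixes from longest down, /kj/ is the first permitted one, so coda /n/ | onset /kj/.
σ3/σ4 boundary: cluster /lrt/ — the longest permitted-onset suffix is /t/; onset = /t/, preceding coda = /lr/.
σ4/σ5 boundary: /lk/ splits as /l/ + /k/ (/k/ is the longest suffix that is a licit onset).

si.kan.kjolr.til.kurl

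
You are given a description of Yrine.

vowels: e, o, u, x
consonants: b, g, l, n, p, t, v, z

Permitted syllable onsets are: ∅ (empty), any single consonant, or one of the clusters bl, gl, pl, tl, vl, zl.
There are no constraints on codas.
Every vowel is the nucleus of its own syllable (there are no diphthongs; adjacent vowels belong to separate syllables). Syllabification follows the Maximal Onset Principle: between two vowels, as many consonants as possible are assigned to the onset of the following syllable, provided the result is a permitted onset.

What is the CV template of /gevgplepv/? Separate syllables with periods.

The vowels are e, e — 2 nuclei, so 2 syllables.
V1 /e/ – V2 /e/: /vgpl/ splits as /vg/ + /pl/ (/pl/ is the longest suffix that is a licit onset).
Result: gevg.plepv.
Mapping each syllable to C/V: /gevg/ → CVCC, /plepv/ → CCVCC.

CVCC.CCVCC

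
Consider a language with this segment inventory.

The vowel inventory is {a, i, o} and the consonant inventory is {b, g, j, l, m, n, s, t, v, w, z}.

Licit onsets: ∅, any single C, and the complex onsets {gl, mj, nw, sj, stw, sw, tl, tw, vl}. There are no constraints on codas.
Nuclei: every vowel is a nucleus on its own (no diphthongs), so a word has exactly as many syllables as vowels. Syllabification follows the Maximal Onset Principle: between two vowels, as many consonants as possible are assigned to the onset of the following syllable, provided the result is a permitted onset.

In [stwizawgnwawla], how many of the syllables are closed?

2

Vowels present: i, a, a, a; each is a nucleus, giving 4 syllables.
σ1/σ2 boundary: /z/ → onset of the next syllable (single consonants are always licit onsets).
σ2/σ3 boundary: /wgnw/ — longest licit onset from the right is /nw/, leaving /wg/ as coda.
σ3/σ4 boundary: /wl/; trying suffixes from longest down, /l/ is the first permitted one, so coda /w/ | onset /l/.
So the parse is stwi.zawg.nwaw.la.
Classifying each syllable: /stwi/ (open), /zawg/ (closed), /nwaw/ (closed), /la/ (open).
Closed syllables: 2.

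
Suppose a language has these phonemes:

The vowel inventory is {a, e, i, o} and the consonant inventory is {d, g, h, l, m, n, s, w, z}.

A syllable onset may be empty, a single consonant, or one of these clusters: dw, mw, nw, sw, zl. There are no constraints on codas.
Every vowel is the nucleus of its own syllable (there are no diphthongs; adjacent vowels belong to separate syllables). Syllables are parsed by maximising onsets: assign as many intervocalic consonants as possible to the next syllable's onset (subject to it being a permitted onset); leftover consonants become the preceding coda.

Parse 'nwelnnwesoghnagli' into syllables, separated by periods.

The vowels are e, e, o, a, i — 5 nuclei, so 5 syllables.
V1 /e/ – V2 /e/: /lnnw/ splits as /ln/ + /nw/ (/nw/ is the longest suffix that is a licit onset).
V2 /e/ – V3 /o/: /s/ is a single consonant, so it becomes the next onset.
V3 /o/ – V4 /a/: /ghn/ splits as /gh/ + /n/ (/n/ is the longest suffix that is a licit onset).
V4 /a/ – V5 /i/: /gl/ — longest licit onset from the right is /l/, leaving /g/ as coda.

nweln.nwe.sogh.nag.li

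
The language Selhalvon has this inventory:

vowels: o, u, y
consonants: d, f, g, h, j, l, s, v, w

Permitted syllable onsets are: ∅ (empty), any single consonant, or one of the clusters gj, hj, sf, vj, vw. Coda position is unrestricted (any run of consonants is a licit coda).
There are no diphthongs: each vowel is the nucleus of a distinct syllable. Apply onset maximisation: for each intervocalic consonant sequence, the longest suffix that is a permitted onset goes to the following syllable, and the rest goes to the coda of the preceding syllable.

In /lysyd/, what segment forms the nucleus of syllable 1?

The vowels are y, y — 2 nuclei, so 2 syllables.
The first nucleus (vowel 1 from the left) is /y/.

y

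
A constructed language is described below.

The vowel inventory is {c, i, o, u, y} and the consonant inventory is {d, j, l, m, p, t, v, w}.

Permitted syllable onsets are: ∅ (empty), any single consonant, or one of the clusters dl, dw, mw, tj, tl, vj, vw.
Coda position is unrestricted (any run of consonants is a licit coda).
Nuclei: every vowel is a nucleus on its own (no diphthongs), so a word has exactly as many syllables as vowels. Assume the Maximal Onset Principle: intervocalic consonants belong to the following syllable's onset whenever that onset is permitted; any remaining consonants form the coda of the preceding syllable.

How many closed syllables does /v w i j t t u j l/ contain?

Vowels present: i, u; each is a nucleus, giving 2 syllables.
σ1/σ2 boundary: /jtt/; trying suffixes from longest down, /t/ is the first permitted one, so coda /jt/ | onset /t/.
Putting it together: vwijt.tujl.
Classifying each syllable: /vwijt/ (closed), /tujl/ (closed).
Closed syllables: 2.

2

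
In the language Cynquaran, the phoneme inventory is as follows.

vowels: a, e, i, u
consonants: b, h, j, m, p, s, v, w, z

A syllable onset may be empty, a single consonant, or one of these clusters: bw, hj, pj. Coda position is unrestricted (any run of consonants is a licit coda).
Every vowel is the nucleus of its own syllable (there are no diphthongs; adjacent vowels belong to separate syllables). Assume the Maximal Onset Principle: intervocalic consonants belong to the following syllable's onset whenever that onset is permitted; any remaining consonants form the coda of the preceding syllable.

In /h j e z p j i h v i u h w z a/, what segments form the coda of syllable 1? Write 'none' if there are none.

Vowels present: e, i, i, u, a; each is a nucleus, giving 5 syllables.
/e…i/ gap (V1→V2): /zpj/ splits as /z/ + /pj/ (/pj/ is the longest suffix that is a licit onset).
/i…i/ gap (V2→V3): cluster /hv/ — the longest permitted-onset suffix is /v/; onset = /v/, preceding coda = /h/.
/i…u/ gap (V3→V4): hiatus — the boundary sits between the two vowels.
/u…a/ gap (V4→V5): /hwz/ — longest licit onset from the right is /z/, leaving /hw/ as coda.
Syllabification: hjez.pjih.vi.uhw.za.
Syllable 1 is /hjez/: onset /hj/, nucleus /e/, coda /z/.

z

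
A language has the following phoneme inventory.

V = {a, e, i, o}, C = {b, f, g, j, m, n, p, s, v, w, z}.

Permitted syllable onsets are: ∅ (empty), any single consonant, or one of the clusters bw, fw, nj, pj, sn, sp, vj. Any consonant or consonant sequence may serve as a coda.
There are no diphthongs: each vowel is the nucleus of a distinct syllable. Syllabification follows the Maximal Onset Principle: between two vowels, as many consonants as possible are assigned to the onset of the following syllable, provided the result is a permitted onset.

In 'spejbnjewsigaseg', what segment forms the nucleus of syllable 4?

a

The vowels are e, e, i, a, e — 5 nuclei, so 5 syllables.
The fourth nucleus (vowel 4 from the left) is /a/.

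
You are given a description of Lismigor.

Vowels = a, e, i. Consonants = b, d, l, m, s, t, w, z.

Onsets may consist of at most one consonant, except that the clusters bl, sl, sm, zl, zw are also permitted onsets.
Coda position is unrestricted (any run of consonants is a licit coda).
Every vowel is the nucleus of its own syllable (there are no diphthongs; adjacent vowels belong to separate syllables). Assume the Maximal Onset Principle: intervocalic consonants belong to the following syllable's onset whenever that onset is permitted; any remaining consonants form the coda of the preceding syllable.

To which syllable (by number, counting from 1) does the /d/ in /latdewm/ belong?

Vowels present: a, e; each is a nucleus, giving 2 syllables.
Between /a/ (V1) and /e/ (V2): /td/ — longest licit onset from the right is /d/, leaving /t/ as coda.
Putting it together: lat.dewm.
The /d/ is in the onset of syllable 2 (/dewm/).

2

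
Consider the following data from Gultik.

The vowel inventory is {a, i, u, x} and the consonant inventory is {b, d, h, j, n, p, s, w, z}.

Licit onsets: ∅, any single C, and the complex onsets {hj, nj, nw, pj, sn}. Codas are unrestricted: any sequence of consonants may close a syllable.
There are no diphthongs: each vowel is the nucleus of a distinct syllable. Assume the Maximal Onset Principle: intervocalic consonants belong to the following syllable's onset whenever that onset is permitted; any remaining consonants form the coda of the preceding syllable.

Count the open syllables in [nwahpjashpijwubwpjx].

Nuclei (vowels): a, a, i, u, x → 5 syllables.
Between /a/ (V1) and /a/ (V2): /hpj/ — longest licit onset from the right is /pj/, leaving /h/ as coda.
Between /a/ (V2) and /i/ (V3): /shp/; trying suffixes from longest down, /p/ is the first permitted one, so coda /sh/ | onset /p/.
Between /i/ (V3) and /u/ (V4): /jw/ splits as /j/ + /w/ (/w/ is the longest suffix that is a licit onset).
Between /u/ (V4) and /x/ (V5): /bwpj/ — longest licit onset from the right is /pj/, leaving /bw/ as coda.
Putting it together: nwah.pjash.pij.wubw.pjx.
Classifying each syllable: /nwah/ (closed), /pjash/ (closed), /pij/ (closed), /wubw/ (closed), /pjx/ (open).
Open syllables: 1.

1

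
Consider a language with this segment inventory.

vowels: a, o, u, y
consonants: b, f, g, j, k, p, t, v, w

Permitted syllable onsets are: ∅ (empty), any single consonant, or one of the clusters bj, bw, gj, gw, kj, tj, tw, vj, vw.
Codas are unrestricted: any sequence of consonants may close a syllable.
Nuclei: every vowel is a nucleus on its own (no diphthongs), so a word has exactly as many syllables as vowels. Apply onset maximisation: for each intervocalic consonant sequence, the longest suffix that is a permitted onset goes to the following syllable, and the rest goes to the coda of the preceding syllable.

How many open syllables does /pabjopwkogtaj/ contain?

1

Vowels present: a, o, o, a; each is a nucleus, giving 4 syllables.
V1 /a/ – V2 /o/: /bj/ is a licit onset in full, so it all attaches to the next syllable.
V2 /o/ – V3 /o/: cluster /pwk/ — the longest permitted-onset suffix is /k/; onset = /k/, preceding coda = /pw/.
V3 /o/ – V4 /a/: cluster /gt/ — the longest permitted-onset suffix is /t/; onset = /t/, preceding coda = /g/.
So the parse is pa.bjopw.kog.taj.
Classifying each syllable: /pa/ (open), /bjopw/ (closed), /kog/ (closed), /taj/ (closed).
Open syllables: 1.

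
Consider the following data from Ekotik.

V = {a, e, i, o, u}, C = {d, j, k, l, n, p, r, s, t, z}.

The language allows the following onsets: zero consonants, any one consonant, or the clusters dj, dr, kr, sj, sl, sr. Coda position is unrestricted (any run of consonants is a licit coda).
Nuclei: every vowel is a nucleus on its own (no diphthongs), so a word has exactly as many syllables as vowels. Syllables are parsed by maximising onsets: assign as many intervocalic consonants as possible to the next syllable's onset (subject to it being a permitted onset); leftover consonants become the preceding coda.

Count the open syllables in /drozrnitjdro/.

1

Nuclei (vowels): o, i, o → 3 syllables.
σ1/σ2 boundary: cluster /zrn/ — the longest permitted-onset suffix is /n/; onset = /n/, preceding coda = /zr/.
σ2/σ3 boundary: /tjdr/ — longest licit onset from the right is /dr/, leaving /tj/ as coda.
Result: drozr.nitj.dro.
Classifying each syllable: /drozr/ (closed), /nitj/ (closed), /dro/ (open).
Open syllables: 1.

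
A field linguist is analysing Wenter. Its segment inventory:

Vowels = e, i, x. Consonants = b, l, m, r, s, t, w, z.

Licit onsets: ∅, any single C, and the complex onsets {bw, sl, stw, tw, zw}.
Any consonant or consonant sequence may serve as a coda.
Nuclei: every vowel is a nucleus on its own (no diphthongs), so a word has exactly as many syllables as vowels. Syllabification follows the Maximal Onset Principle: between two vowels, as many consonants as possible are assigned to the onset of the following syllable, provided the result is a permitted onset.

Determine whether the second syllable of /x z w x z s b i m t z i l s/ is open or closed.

Vowels present: x, x, i, i; each is a nucleus, giving 4 syllables.
V1 /x/ – V2 /x/: cluster /zw/ — /zw/ is itself a permitted onset, so the whole cluster goes right; preceding coda = ∅.
V2 /x/ – V3 /i/: /zsb/ splits as /zs/ + /b/ (/b/ is the longest suffix that is a licit onset).
V3 /i/ – V4 /i/: cluster /mtz/ — the longest permitted-onset suffix is /z/; onset = /z/, preceding coda = /mt/.
Putting it together: x.zwxzs.bimt.zils.
Syllable 2 is /zwxzs/ with coda /zs/, so it is closed.

closed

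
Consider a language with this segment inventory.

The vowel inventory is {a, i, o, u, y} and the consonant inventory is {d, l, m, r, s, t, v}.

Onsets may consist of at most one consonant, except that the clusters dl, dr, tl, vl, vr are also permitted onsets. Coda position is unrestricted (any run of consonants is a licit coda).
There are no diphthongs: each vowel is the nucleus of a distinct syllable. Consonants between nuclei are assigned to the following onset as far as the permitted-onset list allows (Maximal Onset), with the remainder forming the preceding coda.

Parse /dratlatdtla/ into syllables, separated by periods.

Nuclei (vowels): a, a, a → 3 syllables.
/a…a/ gap (V1→V2): /tl/ — entire cluster is a permitted onset → onset /tl/, coda ∅.
/a…a/ gap (V2→V3): cluster /tdtl/ — the longest permitted-onset suffix is /tl/; onset = /tl/, preceding coda = /td/.

dra.tlatd.tla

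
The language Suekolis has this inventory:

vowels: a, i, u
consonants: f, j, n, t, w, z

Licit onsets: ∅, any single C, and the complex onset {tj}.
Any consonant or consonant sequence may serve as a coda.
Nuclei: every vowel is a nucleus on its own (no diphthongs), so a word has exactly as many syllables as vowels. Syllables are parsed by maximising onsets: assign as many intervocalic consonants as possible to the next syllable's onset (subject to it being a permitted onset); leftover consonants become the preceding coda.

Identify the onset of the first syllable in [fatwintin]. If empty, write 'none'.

f

Nuclei (vowels): a, i, i → 3 syllables.
V1 /a/ – V2 /i/: cluster /tw/ — the longest permitted-onset suffix is /w/; onset = /w/, preceding coda = /t/.
V2 /i/ – V3 /i/: /nt/; trying suffixes from longest down, /t/ is the first permitted one, so coda /n/ | onset /t/.
Result: fat.win.tin.
Syllable 1 is /fat/: onset /f/, nucleus /a/, coda /t/.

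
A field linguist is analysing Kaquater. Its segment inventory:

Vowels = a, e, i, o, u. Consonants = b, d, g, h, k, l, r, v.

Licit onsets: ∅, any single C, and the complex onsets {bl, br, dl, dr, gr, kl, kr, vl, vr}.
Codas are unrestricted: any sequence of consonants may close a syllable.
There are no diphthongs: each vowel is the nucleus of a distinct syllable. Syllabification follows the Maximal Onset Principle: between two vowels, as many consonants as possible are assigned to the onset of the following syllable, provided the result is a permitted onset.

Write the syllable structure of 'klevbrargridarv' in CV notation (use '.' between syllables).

CCVC.CCVC.CCV.CVCC

The vowels are e, a, i, a — 4 nuclei, so 4 syllables.
Between /e/ (V1) and /a/ (V2): /vbr/; trying suffixes from longest down, /br/ is the first permitted one, so coda /v/ | onset /br/.
Between /a/ (V2) and /i/ (V3): /rgr/ splits as /r/ + /gr/ (/gr/ is the longest suffix that is a licit onset).
Between /i/ (V3) and /a/ (V4): just /d/ — single C goes to the following onset.
Result: klev.brar.gri.darv.
Mapping each syllable to C/V: /klev/ → CCVC, /brar/ → CCVC, /gri/ → CCV, /darv/ → CVCC.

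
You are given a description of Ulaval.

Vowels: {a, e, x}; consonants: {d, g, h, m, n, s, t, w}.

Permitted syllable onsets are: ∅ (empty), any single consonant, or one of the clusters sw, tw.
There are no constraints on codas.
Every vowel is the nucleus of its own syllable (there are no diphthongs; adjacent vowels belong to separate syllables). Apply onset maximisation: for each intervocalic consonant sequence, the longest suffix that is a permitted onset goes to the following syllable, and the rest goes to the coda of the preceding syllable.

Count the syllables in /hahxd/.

2

The vowels are a, x — 2 nuclei, so 2 syllables.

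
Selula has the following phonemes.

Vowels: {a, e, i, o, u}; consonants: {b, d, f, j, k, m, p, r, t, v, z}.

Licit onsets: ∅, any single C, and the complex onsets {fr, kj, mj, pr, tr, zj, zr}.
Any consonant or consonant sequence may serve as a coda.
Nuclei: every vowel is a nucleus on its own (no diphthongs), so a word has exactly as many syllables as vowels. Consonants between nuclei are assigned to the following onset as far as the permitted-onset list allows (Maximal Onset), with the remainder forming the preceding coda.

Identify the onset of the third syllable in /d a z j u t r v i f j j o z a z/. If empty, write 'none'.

Vowels present: a, u, i, o, a; each is a nucleus, giving 5 syllables.
σ1/σ2 boundary: cluster /zj/ — /zj/ is itself a permitted onset, so the whole cluster goes right; preceding coda = ∅.
σ2/σ3 boundary: cluster /trv/ — the longest permitted-onset suffix is /v/; onset = /v/, preceding coda = /tr/.
σ3/σ4 boundary: /fjj/; trying suffixes from longest down, /j/ is the first permitted one, so coda /fj/ | onset /j/.
σ4/σ5 boundary: just /z/ — single C goes to the following onset.
Result: da.zjutr.vifj.jo.zaz.
Syllable 3 is /vifj/: onset /v/, nucleus /i/, coda /fj/.

v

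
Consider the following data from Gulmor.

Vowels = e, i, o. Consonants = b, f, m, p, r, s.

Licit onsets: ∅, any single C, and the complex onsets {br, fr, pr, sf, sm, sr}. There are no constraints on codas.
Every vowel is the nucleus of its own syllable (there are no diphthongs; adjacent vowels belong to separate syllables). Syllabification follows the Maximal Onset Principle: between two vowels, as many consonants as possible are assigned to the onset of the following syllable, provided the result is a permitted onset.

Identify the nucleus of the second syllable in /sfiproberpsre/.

Vowels present: i, o, e, e; each is a nucleus, giving 4 syllables.
The second nucleus (vowel 2 from the left) is /o/.

o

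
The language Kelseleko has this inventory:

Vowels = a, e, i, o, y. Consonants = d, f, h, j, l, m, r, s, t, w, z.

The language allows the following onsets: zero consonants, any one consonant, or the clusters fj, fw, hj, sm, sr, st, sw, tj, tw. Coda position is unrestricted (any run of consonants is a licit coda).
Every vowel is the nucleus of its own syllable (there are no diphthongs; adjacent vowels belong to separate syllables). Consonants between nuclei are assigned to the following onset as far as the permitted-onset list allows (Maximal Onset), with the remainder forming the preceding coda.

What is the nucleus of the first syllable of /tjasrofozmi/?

a

Vowels present: a, o, o, i; each is a nucleus, giving 4 syllables.
The first nucleus (vowel 1 from the left) is /a/.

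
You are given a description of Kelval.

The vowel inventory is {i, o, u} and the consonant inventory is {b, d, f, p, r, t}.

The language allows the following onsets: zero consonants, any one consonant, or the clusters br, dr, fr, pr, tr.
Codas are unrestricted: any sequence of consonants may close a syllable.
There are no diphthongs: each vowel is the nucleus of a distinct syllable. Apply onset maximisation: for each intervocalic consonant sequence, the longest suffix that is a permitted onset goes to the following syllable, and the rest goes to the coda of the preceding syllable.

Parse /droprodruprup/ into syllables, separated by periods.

The vowels are o, o, u, u — 4 nuclei, so 4 syllables.
V1 /o/ – V2 /o/: /pr/ — entire cluster is a permitted onset → onset /pr/, coda ∅.
V2 /o/ – V3 /u/: /dr/ — entire cluster is a permitted onset → onset /dr/, coda ∅.
V3 /u/ – V4 /u/: /pr/ — entire cluster is a permitted onset → onset /pr/, coda ∅.

dro.pro.dru.prup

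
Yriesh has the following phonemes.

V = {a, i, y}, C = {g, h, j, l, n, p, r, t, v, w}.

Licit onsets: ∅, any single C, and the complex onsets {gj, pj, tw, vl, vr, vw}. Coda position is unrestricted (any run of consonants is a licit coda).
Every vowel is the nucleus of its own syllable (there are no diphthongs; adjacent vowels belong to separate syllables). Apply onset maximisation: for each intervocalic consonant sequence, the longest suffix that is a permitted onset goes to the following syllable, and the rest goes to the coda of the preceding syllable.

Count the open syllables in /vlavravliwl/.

Vowels present: a, a, i; each is a nucleus, giving 3 syllables.
Between /a/ (V1) and /a/ (V2): cluster /vr/ — /vr/ is itself a permitted onset, so the whole cluster goes right; preceding coda = ∅.
Between /a/ (V2) and /i/ (V3): /vl/ — entire cluster is a permitted onset → onset /vl/, coda ∅.
Result: vla.vra.vliwl.
Classifying each syllable: /vla/ (open), /vra/ (open), /vliwl/ (closed).
Open syllables: 2.

2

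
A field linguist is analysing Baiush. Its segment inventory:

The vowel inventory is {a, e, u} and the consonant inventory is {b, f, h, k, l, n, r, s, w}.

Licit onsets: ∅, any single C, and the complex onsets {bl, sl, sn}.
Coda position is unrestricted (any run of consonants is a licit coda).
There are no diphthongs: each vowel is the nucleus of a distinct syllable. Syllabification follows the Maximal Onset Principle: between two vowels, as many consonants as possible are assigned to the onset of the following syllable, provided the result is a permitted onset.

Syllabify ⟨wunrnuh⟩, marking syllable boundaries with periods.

wunr.nuh

Vowels present: u, u; each is a nucleus, giving 2 syllables.
σ1/σ2 boundary: /nrn/; trying suffixes from longest down, /n/ is the first permitted one, so coda /nr/ | onset /n/.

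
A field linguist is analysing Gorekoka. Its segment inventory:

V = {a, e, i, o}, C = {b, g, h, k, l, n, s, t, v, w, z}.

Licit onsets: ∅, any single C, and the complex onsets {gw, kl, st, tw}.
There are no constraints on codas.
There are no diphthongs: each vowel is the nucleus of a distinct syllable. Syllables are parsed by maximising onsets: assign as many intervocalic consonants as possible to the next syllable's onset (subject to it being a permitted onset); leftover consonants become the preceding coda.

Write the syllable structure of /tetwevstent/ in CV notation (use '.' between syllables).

The vowels are e, e, e — 3 nuclei, so 3 syllables.
/e…e/ gap (V1→V2): cluster /tw/ — /tw/ is itself a permitted onset, so the whole cluster goes right; preceding coda = ∅.
/e…e/ gap (V2→V3): /vst/ splits as /v/ + /st/ (/st/ is the longest suffix that is a licit onset).
Syllabification: te.twev.stent.
Mapping each syllable to C/V: /te/ → CV, /twev/ → CCVC, /stent/ → CCVCC.

CV.CCVC.CCVCC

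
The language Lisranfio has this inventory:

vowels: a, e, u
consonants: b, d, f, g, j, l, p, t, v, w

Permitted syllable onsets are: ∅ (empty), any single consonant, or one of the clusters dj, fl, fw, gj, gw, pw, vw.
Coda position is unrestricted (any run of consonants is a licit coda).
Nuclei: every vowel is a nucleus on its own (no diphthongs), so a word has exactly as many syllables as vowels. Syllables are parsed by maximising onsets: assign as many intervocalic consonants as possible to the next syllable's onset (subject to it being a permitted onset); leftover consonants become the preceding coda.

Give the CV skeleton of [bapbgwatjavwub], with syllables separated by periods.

Vowels present: a, a, a, u; each is a nucleus, giving 4 syllables.
/a…a/ gap (V1→V2): /pbgw/; trying suffixes from longest down, /gw/ is the first permitted one, so coda /pb/ | onset /gw/.
/a…a/ gap (V2→V3): cluster /tj/ — the longest permitted-onset suffix is /j/; onset = /j/, preceding coda = /t/.
/a…u/ gap (V3→V4): cluster /vw/ — /vw/ is itself a permitted onset, so the whole cluster goes right; preceding coda = ∅.
So the parse is bapb.gwat.ja.vwub.
Mapping each syllable to C/V: /bapb/ → CVCC, /gwat/ → CCVC, /ja/ → CV, /vwub/ → CCVC.

CVCC.CCVC.CV.CCVC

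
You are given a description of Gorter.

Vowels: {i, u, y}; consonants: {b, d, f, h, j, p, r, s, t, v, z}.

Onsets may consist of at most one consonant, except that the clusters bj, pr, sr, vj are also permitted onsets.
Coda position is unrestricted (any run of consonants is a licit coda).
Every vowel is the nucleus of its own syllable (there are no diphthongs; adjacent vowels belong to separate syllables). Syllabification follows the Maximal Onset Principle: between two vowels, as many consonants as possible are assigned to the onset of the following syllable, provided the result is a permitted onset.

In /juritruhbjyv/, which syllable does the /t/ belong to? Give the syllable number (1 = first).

2

Vowels present: u, i, u, y; each is a nucleus, giving 4 syllables.
σ1/σ2 boundary: /r/ → onset of the next syllable (single consonants are always licit onsets).
σ2/σ3 boundary: /tr/; trying suffixes from longest down, /r/ is the first permitted one, so coda /t/ | onset /r/.
σ3/σ4 boundary: cluster /hbj/ — the longest permitted-onset suffix is /bj/; onset = /bj/, preceding coda = /h/.
Syllabification: ju.rit.ruh.bjyv.
The /t/ is in the coda of syllable 2 (/rit/).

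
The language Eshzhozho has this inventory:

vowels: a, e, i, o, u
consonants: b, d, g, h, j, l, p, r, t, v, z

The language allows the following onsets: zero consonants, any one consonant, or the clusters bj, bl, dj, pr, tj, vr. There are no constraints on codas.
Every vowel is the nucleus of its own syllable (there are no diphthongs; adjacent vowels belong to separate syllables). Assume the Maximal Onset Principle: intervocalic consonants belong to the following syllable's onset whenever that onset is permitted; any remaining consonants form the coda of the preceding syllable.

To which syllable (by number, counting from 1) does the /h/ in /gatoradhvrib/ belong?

3

Vowels present: a, o, a, i; each is a nucleus, giving 4 syllables.
Between /a/ (V1) and /o/ (V2): /t/ is a single consonant, so it becomes the next onset.
Between /o/ (V2) and /a/ (V3): just /r/ — single C goes to the following onset.
Between /a/ (V3) and /i/ (V4): /dhvr/; trying suffixes from longest down, /vr/ is the first permitted one, so coda /dh/ | onset /vr/.
Syllabification: ga.to.radh.vrib.
The /h/ is in the coda of syllable 3 (/radh/).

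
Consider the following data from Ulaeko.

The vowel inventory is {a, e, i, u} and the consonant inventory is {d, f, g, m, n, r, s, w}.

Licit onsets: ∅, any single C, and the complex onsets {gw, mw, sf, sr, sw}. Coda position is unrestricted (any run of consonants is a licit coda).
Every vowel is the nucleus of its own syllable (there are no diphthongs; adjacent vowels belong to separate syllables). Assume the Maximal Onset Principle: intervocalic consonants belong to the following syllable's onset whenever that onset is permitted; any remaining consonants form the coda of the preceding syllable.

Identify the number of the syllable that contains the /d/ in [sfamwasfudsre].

3

The vowels are a, a, u, e — 4 nuclei, so 4 syllables.
/a…a/ gap (V1→V2): cluster /mw/ — /mw/ is itself a permitted onset, so the whole cluster goes right; preceding coda = ∅.
/a…u/ gap (V2→V3): /sf/ — entire cluster is a permitted onset → onset /sf/, coda ∅.
/u…e/ gap (V3→V4): /dsr/ — longest licit onset from the right is /sr/, leaving /d/ as coda.
Putting it together: sfa.mwa.sfud.sre.
The /d/ is in the coda of syllable 3 (/sfud/).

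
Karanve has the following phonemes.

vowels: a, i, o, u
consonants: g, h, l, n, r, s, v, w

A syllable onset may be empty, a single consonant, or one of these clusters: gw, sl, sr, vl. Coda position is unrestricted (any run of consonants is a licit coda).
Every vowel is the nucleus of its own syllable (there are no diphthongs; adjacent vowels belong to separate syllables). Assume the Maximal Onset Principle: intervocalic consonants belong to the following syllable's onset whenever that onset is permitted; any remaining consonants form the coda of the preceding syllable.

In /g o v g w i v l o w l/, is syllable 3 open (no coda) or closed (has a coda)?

Nuclei (vowels): o, i, o → 3 syllables.
/o…i/ gap (V1→V2): /vgw/ splits as /v/ + /gw/ (/gw/ is the longest suffix that is a licit onset).
/i…o/ gap (V2→V3): /vl/ is a licit onset in full, so it all attaches to the next syllable.
Putting it together: gov.gwi.vlowl.
Syllable 3 is /vlowl/ with coda /wl/, so it is closed.

closed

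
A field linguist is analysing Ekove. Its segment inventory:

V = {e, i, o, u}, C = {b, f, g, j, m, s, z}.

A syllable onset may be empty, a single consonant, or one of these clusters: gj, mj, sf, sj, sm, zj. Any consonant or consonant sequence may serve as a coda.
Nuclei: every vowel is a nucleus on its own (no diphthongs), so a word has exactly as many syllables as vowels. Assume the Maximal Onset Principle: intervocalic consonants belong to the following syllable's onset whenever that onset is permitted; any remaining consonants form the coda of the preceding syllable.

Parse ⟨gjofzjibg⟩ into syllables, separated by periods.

Nuclei (vowels): o, i → 2 syllables.
V1 /o/ – V2 /i/: cluster /fzj/ — the longest permitted-onset suffix is /zj/; onset = /zj/, preceding coda = /f/.

gjof.zjibg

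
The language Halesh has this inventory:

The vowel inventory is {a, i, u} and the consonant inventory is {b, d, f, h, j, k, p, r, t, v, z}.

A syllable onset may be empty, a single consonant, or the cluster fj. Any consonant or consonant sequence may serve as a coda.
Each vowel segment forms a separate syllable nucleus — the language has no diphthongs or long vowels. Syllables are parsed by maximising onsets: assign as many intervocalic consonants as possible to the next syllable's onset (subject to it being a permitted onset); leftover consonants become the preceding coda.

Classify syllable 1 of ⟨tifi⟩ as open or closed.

Nuclei (vowels): i, i → 2 syllables.
σ1/σ2 boundary: /f/ is a single consonant, so it becomes the next onset.
Result: ti.fi.
Syllable 1 is /ti/; it ends in its nucleus with no coda, so it is open.

open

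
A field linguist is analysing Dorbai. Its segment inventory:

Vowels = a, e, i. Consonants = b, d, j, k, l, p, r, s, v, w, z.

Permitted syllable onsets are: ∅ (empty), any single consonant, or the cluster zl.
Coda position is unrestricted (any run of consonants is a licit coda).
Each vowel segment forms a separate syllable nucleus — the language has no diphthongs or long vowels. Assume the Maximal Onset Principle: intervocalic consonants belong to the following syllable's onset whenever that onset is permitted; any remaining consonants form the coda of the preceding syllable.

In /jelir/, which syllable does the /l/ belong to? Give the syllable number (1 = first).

Nuclei (vowels): e, i → 2 syllables.
σ1/σ2 boundary: just /l/ — single C goes to the following onset.
Syllabification: je.lir.
The /l/ is in the onset of syllable 2 (/lir/).

2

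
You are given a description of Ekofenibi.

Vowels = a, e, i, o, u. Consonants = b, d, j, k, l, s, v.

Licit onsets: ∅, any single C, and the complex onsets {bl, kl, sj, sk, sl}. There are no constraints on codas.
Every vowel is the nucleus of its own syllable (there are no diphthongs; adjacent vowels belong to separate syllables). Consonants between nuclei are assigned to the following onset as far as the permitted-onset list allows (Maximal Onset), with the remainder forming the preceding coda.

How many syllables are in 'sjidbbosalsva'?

4

Nuclei (vowels): i, o, a, a → 4 syllables.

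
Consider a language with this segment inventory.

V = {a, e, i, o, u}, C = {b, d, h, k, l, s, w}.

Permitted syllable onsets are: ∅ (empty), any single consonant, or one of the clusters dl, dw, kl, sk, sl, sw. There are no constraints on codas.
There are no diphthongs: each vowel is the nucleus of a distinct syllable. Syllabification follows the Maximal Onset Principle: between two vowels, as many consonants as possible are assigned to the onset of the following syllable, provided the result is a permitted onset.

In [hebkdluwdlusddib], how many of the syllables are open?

0

Vowels present: e, u, u, i; each is a nucleus, giving 4 syllables.
/e…u/ gap (V1→V2): /bkdl/ splits as /bk/ + /dl/ (/dl/ is the longest suffix that is a licit onset).
/u…u/ gap (V2→V3): /wdl/ splits as /w/ + /dl/ (/dl/ is the longest suffix that is a licit onset).
/u…i/ gap (V3→V4): /sdd/ — longest licit onset from the right is /d/, leaving /sd/ as coda.
Putting it together: hebk.dluw.dlusd.dib.
Classifying each syllable: /hebk/ (closed), /dluw/ (closed), /dlusd/ (closed), /dib/ (closed).
Open syllables: 0.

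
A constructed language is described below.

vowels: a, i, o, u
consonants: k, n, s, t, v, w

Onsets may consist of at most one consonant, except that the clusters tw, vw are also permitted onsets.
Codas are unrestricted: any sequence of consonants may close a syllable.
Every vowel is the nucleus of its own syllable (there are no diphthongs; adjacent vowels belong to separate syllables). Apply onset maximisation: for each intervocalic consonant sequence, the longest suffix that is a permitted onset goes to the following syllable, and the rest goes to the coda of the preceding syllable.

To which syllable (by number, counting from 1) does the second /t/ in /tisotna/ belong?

Vowels present: i, o, a; each is a nucleus, giving 3 syllables.
V1 /i/ – V2 /o/: just /s/ — single C goes to the following onset.
V2 /o/ – V3 /a/: /tn/; trying suffixes from longest down, /n/ is the first permitted one, so coda /t/ | onset /n/.
So the parse is ti.sot.na.
The second /t/ is in the coda of syllable 2 (/sot/).

2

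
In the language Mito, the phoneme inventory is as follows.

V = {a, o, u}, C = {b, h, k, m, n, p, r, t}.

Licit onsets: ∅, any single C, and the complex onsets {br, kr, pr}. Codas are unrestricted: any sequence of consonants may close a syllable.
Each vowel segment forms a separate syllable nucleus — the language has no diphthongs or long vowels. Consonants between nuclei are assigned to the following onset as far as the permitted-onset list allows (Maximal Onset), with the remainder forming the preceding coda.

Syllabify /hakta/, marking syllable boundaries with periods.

hak.ta

Nuclei (vowels): a, a → 2 syllables.
/a…a/ gap (V1→V2): /kt/; trying suffixes from longest down, /t/ is the first permitted one, so coda /k/ | onset /t/.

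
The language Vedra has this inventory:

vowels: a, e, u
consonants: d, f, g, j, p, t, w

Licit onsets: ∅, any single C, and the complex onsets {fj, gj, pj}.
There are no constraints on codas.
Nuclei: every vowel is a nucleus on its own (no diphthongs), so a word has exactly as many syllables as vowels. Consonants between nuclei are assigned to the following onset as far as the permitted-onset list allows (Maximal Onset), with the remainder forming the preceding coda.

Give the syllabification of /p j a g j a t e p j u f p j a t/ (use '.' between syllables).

Vowels present: a, a, e, u, a; each is a nucleus, giving 5 syllables.
σ1/σ2 boundary: /gj/ is a licit onset in full, so it all attaches to the next syllable.
σ2/σ3 boundary: just /t/ — single C goes to the following onset.
σ3/σ4 boundary: /pj/ — entire cluster is a permitted onset → onset /pj/, coda ∅.
σ4/σ5 boundary: /fpj/ splits as /f/ + /pj/ (/pj/ is the longest suffix that is a licit onset).

pja.gja.te.pjuf.pjat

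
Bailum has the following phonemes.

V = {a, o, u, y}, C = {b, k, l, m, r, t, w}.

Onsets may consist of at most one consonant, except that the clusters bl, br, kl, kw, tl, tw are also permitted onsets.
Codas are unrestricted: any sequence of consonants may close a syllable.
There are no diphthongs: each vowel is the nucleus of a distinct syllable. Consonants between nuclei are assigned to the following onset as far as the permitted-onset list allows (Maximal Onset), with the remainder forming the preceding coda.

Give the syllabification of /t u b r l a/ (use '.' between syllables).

tubr.la

The vowels are u, a — 2 nuclei, so 2 syllables.
σ1/σ2 boundary: /brl/ — longest licit onset from the right is /l/, leaving /br/ as coda.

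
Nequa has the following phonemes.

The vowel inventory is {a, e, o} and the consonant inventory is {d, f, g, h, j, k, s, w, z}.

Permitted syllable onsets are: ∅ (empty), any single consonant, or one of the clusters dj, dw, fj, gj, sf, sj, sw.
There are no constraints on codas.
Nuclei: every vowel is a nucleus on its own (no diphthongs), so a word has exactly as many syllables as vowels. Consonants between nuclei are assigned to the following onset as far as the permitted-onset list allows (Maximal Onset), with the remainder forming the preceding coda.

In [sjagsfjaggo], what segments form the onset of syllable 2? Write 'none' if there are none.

fj

Nuclei (vowels): a, a, o → 3 syllables.
σ1/σ2 boundary: /gsfj/; trying suffixes from longest down, /fj/ is the first permitted one, so coda /gs/ | onset /fj/.
σ2/σ3 boundary: /gg/ — longest licit onset from the right is /g/, leaving /g/ as coda.
So the parse is sjags.fjag.go.
Syllable 2 is /fjag/: onset /fj/, nucleus /a/, coda /g/.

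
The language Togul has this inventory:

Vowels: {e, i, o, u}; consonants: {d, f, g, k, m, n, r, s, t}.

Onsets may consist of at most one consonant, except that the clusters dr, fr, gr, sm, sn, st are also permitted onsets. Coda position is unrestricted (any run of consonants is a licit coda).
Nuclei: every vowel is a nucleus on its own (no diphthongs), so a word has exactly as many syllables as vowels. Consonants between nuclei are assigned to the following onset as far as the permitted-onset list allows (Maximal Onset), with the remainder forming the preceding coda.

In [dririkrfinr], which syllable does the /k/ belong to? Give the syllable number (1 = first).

2

Nuclei (vowels): i, i, i → 3 syllables.
σ1/σ2 boundary: just /r/ — single C goes to the following onset.
σ2/σ3 boundary: /krf/ splits as /kr/ + /f/ (/f/ is the longest suffix that is a licit onset).
Putting it together: dri.rikr.finr.
The /k/ is in the coda of syllable 2 (/rikr/).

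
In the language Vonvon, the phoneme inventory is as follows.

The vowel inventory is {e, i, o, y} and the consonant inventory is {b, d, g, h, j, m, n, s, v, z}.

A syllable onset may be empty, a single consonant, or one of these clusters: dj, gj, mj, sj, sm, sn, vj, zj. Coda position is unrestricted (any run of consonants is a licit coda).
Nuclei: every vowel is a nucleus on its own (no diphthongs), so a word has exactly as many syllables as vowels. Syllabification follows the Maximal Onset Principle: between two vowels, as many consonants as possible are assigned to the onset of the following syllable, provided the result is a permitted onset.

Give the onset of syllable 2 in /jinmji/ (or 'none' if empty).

mj

Nuclei (vowels): i, i → 2 syllables.
Between /i/ (V1) and /i/ (V2): cluster /nmj/ — the longest permitted-onset suffix is /mj/; onset = /mj/, preceding coda = /n/.
Syllabification: jin.mji.
Syllable 2 is /mji/: onset /mj/, nucleus /i/, coda ∅.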